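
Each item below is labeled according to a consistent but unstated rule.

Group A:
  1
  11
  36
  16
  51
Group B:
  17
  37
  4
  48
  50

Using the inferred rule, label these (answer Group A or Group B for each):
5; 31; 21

Group B, Group A, Group A

Comparing the two groups points to one rule — ≡ 1 (mod 5).
5 — 5 mod 5 = 0, hence Group B.
31 — 31 mod 5 = 1, hence Group A.
21 — 21 mod 5 = 1, hence Group A.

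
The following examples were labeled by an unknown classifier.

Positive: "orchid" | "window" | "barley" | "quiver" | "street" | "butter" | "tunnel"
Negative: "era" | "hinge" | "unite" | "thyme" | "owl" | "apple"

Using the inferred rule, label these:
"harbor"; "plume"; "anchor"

Positive, Negative, Positive

Every 'Positive' example satisfies: even length. None of the 'Negative' examples do.
"harbor": length 6 — passes, so Positive.
"plume": length 5 — fails this test, so Negative.
"anchor": length 6 — passes, so Positive.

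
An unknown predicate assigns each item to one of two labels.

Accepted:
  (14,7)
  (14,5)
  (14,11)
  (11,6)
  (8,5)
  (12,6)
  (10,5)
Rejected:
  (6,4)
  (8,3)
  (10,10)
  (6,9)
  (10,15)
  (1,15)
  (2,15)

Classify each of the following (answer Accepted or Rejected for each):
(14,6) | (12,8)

Every 'Accepted' example satisfies: first > second AND sum ≥ 13. None of the 'Rejected' examples do.
(14,6): 14 > 6, 14+6 = 20, fits → Accepted.
(12,8): 12 > 8, 12+8 = 20, fits → Accepted.

Accepted, Accepted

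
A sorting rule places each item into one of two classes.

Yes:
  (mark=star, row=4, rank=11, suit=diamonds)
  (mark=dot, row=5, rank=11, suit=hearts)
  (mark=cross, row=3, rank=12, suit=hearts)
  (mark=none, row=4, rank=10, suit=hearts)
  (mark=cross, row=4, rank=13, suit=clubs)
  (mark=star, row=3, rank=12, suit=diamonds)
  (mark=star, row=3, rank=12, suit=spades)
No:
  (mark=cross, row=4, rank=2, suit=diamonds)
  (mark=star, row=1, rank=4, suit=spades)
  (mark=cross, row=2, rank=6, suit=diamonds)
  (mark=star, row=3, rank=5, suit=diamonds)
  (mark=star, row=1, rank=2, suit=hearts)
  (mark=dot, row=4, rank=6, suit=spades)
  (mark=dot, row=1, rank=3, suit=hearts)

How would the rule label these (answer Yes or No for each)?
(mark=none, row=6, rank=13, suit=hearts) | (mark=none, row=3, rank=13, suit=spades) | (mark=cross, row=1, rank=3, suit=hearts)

Yes, Yes, No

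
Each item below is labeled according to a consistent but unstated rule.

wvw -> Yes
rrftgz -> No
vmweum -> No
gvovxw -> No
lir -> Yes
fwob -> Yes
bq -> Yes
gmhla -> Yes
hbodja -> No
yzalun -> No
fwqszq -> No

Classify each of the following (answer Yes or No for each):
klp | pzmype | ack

Yes, No, Yes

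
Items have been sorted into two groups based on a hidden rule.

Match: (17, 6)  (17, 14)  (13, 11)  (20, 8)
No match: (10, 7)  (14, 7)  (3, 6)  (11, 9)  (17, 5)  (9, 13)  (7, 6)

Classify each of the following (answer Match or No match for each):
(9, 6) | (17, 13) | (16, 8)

The distinguishing property — sum ≥ 23 — holds for all the 'Match' cases and none of the 'No match' cases.
(9, 6): No match (9+6 = 15). (17, 13): Match (17+13 = 30). (16, 8): Match (16+8 = 24).

No match, Match, Match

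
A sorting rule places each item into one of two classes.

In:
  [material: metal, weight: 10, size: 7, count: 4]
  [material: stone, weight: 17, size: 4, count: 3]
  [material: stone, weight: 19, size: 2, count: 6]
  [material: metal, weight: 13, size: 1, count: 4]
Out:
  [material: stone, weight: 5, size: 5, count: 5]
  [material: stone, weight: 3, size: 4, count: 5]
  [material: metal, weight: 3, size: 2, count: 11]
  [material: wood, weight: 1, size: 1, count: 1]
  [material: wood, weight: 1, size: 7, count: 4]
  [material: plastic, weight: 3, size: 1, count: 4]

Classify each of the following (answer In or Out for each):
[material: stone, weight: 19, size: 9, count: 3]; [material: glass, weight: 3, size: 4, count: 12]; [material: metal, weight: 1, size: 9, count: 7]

One predicate separates the groups cleanly: weight ≥ 10.
[material: stone, weight: 19, size: 9, count: 3] — weight = 19, hence In.
[material: glass, weight: 3, size: 4, count: 12] — weight = 3, hence Out.
[material: metal, weight: 1, size: 9, count: 7] — weight = 1, hence Out.

In, Out, Out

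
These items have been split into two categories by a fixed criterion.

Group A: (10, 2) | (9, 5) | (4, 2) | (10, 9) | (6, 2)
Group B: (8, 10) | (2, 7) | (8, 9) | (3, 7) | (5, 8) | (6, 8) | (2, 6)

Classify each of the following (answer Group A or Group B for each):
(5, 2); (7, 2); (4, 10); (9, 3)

The classifier is using: first > second.
(5, 2): 5 > 2, passes → Group A. (7, 2): 7 > 2, passes → Group A. (4, 10): 4 < 10, fails this test → Group B. (9, 3): 9 > 3, passes → Group A.

Group A, Group A, Group B, Group A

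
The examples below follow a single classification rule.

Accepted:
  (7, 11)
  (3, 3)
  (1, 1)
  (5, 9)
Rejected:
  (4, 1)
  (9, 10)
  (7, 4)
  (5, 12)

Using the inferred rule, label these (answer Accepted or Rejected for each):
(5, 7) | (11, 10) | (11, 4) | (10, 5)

Every 'Accepted' example satisfies: sum is even. None of the 'Rejected' examples do.
(5, 7): 5+7 = 12 — satisfies this, so Accepted. (11, 10): 11+10 = 21 — lacks this property, so Rejected. (11, 4): 11+4 = 15 — lacks this property, so Rejected. (10, 5): 10+5 = 15 — lacks this property, so Rejected.

Accepted, Rejected, Rejected, Rejected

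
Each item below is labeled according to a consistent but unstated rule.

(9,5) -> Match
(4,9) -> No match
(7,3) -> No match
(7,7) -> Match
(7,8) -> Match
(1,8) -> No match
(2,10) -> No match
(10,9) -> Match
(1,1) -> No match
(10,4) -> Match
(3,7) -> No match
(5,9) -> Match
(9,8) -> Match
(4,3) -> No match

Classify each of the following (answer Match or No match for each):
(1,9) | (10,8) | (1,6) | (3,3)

No match, Match, No match, No match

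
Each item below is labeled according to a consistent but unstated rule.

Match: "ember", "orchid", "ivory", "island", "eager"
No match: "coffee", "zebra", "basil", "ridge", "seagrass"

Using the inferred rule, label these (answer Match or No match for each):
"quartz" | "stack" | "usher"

No match, No match, Match

The rule appears to be: starts with a vowel.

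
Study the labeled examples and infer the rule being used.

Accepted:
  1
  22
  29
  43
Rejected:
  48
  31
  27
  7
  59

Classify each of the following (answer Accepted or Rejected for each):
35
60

Rejected, Rejected

The distinguishing property — ≡ 1 (mod 7) — holds for all the 'Accepted' cases and none of the 'Rejected' cases.
Rejected: 35, since 35 mod 7 = 0.
Rejected: 60, since 60 mod 7 = 4.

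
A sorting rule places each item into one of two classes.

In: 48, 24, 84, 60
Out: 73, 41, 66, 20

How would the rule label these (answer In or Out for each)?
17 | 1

One predicate separates the groups cleanly: multiple of 12.
17: 17 = 12·1 + 5 — doesn't qualify, so Out. 1: 1 = 12·0 + 1 — doesn't qualify, so Out.

Out, Out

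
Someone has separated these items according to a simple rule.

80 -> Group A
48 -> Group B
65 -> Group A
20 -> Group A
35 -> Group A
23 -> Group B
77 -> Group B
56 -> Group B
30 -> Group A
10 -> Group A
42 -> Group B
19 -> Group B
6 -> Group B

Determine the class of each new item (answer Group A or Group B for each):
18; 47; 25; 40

A rule that fits every label: multiple of 5 — true of each 'Group A' example, false of each 'Group B' one.
18 → 18 = 5·3 + 3 → Group B.
47 → 47 = 5·9 + 2 → Group B.
25 → 25 = 5·5 → Group A.
40 → 40 = 5·8 → Group A.

Group B, Group B, Group A, Group A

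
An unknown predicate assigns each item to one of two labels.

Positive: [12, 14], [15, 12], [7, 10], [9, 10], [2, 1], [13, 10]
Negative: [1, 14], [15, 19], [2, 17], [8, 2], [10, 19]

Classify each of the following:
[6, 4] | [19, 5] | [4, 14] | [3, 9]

Positive, Negative, Negative, Negative

The simplest hypothesis consistent with all the labels is: |first − second| ≤ 3.
[6, 4]: |6−4| = 2, satisfies this → Positive. [19, 5]: |19−5| = 14, lacks this property → Negative. [4, 14]: |4−14| = 10, lacks this property → Negative. [3, 9]: |3−9| = 6, lacks this property → Negative.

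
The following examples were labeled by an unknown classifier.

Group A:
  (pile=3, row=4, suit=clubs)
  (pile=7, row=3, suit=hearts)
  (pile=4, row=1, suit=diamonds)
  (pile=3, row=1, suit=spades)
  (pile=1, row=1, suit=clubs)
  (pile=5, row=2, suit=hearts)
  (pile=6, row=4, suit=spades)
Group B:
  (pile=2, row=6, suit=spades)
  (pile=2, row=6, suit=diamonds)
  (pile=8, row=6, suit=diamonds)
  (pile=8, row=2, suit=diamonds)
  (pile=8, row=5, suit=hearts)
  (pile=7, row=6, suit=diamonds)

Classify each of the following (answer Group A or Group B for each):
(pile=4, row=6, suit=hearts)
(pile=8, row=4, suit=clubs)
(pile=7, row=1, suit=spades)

Group B, Group B, Group A

One predicate separates the groups cleanly: row ≤ 4 AND pile ≤ 7.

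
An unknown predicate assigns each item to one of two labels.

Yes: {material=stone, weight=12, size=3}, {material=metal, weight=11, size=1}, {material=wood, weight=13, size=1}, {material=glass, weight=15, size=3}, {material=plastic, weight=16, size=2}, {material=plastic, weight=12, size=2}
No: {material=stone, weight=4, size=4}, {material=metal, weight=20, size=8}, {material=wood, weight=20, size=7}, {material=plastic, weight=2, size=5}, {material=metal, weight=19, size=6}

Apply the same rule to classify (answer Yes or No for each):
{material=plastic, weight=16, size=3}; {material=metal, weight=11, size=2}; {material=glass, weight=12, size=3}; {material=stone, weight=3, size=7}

The distinguishing property — size ≤ 3 — holds for all the 'Yes' cases and none of the 'No' cases.
{material=plastic, weight=16, size=3}: Yes (size = 3). {material=metal, weight=11, size=2}: Yes (size = 2). {material=glass, weight=12, size=3}: Yes (size = 3). {material=stone, weight=3, size=7}: No (size = 7).

Yes, Yes, Yes, No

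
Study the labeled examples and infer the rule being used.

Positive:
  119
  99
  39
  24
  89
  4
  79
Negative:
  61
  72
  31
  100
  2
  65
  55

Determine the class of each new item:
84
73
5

One predicate separates the groups cleanly: ≡ 4 (mod 5).

Positive, Negative, Negative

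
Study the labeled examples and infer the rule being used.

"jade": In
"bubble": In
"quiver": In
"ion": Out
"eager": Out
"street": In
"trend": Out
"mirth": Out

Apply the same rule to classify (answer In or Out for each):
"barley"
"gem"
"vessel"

The classifier is using: even length.
"barley" → length 6 → In. "gem" → length 3 → Out. "vessel" → length 6 → In.

In, Out, In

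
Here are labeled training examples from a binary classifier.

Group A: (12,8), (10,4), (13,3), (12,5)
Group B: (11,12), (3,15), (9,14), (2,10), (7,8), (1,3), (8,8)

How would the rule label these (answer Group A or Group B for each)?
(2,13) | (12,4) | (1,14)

The distinguishing property — first > second — holds for all the 'Group A' cases and none of the 'Group B' cases.

Group B, Group A, Group B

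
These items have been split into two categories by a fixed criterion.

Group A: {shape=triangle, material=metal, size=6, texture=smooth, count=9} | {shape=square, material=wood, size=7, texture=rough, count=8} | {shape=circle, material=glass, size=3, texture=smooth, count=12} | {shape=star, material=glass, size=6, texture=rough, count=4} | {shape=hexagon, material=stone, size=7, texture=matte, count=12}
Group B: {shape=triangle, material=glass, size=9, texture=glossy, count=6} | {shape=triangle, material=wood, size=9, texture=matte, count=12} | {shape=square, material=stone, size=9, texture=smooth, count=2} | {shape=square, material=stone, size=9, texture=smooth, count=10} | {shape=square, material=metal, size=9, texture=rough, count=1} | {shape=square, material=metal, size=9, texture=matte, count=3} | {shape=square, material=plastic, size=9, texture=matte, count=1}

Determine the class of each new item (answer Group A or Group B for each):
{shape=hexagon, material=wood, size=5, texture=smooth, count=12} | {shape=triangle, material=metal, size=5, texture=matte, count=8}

Group A, Group A

One predicate separates the groups cleanly: size ≤ 7.
{shape=hexagon, material=wood, size=5, texture=smooth, count=12} — size = 5, hence Group A. {shape=triangle, material=metal, size=5, texture=matte, count=8} — size = 5, hence Group A.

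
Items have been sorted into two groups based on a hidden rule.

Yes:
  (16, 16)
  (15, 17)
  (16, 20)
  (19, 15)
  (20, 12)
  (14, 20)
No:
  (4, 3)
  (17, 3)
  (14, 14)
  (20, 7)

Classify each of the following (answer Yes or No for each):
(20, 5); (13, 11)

The rule appears to be: sum ≥ 32.
(20, 5): 20+5 = 25, lacks this property → No. (13, 11): 13+11 = 24, lacks this property → No.

No, No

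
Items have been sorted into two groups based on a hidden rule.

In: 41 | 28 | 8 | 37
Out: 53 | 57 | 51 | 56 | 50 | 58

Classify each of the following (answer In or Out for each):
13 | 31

In, In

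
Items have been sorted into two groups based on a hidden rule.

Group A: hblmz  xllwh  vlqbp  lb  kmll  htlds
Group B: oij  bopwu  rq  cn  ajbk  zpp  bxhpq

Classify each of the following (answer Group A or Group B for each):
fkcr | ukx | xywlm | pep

Group B, Group B, Group A, Group B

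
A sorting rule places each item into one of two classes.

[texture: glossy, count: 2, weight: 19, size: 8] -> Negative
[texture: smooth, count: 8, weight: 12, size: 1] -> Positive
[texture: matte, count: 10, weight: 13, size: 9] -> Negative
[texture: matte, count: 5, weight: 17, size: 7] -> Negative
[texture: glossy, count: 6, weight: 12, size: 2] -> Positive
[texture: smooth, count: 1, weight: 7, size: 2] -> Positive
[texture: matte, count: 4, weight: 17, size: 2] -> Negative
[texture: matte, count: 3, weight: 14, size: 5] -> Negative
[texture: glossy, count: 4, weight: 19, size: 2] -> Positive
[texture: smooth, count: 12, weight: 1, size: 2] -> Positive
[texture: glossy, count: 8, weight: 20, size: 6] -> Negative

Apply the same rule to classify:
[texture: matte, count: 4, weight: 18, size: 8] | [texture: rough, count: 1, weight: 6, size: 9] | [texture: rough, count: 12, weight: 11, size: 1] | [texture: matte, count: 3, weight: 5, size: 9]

Every 'Positive' example satisfies: size ≤ 2 AND weight ≠ 17. None of the 'Negative' examples do.
[texture: matte, count: 4, weight: 18, size: 8]: size = 8, weight = 18 — does not pass, so Negative. [texture: rough, count: 1, weight: 6, size: 9]: size = 9, weight = 6 — does not pass, so Negative. [texture: rough, count: 12, weight: 11, size: 1]: size = 1, weight = 11 — passes, so Positive. [texture: matte, count: 3, weight: 5, size: 9]: size = 9, weight = 5 — does not pass, so Negative.

Negative, Negative, Positive, Negative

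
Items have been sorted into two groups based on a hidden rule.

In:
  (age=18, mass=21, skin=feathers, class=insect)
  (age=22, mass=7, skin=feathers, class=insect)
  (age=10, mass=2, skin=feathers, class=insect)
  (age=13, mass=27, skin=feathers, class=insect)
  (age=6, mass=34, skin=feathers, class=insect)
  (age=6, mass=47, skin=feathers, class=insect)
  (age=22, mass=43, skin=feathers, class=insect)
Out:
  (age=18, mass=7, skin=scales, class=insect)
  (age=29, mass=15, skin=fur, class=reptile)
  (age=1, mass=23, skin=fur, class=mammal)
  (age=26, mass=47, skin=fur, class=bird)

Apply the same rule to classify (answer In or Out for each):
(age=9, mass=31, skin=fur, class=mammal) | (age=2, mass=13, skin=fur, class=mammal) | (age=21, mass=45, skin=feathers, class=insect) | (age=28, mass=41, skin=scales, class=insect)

Out, Out, In, Out

The rule appears to be: skin is feathers.
Out: (age=9, mass=31, skin=fur, class=mammal), since skin is fur.
Out: (age=2, mass=13, skin=fur, class=mammal), since skin is fur.
In: (age=21, mass=45, skin=feathers, class=insect), since skin is feathers.
Out: (age=28, mass=41, skin=scales, class=insect), since skin is scales.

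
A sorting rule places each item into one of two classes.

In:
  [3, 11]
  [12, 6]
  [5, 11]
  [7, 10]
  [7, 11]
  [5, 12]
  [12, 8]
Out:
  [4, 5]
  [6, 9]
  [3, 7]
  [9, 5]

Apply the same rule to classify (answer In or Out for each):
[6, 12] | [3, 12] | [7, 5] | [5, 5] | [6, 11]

In, In, Out, Out, In

Rule: max ≥ 10. This holds for each 'In' example and fails for each 'Out' one.
[6, 12] → max 12 → In. [3, 12] → max 12 → In. [7, 5] → max 7 → Out. [5, 5] → max 5 → Out. [6, 11] → max 11 → In.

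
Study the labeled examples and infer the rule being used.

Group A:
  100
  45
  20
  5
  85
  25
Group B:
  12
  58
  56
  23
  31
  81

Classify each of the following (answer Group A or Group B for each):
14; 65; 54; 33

Group B, Group A, Group B, Group B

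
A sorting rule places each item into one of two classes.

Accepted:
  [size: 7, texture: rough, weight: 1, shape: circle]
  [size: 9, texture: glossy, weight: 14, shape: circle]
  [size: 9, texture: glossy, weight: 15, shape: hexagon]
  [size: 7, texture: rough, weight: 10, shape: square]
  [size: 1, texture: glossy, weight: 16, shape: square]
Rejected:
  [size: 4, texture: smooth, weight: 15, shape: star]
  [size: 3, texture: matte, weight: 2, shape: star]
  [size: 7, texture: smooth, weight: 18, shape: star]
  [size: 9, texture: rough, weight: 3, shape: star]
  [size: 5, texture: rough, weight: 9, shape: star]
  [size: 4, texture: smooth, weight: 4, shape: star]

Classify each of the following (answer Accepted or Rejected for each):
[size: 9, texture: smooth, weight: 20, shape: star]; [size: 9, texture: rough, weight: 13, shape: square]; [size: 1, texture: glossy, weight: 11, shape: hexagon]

Rejected, Accepted, Accepted

Comparing the two groups points to one rule — shape is not star.
[size: 9, texture: smooth, weight: 20, shape: star] → shape is star → Rejected. [size: 9, texture: rough, weight: 13, shape: square] → shape is square → Accepted. [size: 1, texture: glossy, weight: 11, shape: hexagon] → shape is hexagon → Accepted.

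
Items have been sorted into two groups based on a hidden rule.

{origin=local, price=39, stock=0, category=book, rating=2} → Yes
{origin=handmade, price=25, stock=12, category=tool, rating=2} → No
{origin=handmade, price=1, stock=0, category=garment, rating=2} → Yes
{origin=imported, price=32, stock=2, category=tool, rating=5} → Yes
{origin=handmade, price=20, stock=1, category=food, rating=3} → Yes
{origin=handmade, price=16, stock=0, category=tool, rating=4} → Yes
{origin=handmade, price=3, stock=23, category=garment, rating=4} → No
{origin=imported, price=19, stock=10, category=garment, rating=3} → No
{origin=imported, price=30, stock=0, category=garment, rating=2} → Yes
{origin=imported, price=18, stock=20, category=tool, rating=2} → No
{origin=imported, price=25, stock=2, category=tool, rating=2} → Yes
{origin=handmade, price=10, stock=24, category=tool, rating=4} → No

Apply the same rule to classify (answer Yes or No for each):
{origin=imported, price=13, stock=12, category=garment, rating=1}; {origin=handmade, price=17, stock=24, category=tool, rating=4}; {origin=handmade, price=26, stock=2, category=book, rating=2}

The common property of the 'Yes' items is: stock ≤ 2. No 'No' item has it.

No, No, Yes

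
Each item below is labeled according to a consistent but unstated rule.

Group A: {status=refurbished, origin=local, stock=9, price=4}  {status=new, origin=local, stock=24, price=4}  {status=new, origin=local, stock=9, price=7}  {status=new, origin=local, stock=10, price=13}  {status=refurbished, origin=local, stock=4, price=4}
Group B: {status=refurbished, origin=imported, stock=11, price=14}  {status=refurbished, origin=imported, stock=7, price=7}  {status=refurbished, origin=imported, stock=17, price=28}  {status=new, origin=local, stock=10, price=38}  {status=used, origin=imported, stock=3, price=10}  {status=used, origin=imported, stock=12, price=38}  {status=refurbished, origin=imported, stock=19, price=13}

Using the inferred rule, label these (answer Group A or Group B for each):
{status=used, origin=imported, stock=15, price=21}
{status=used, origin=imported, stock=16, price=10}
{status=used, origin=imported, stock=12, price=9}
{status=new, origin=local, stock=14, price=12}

Group B, Group B, Group B, Group A

'Group A' ⟺ origin is local AND price ≤ 13.
{status=used, origin=imported, stock=15, price=21}: Group B (origin is imported, price = 21). {status=used, origin=imported, stock=16, price=10}: Group B (origin is imported, price = 10). {status=used, origin=imported, stock=12, price=9}: Group B (origin is imported, price = 9). {status=new, origin=local, stock=14, price=12}: Group A (origin is local, price = 12).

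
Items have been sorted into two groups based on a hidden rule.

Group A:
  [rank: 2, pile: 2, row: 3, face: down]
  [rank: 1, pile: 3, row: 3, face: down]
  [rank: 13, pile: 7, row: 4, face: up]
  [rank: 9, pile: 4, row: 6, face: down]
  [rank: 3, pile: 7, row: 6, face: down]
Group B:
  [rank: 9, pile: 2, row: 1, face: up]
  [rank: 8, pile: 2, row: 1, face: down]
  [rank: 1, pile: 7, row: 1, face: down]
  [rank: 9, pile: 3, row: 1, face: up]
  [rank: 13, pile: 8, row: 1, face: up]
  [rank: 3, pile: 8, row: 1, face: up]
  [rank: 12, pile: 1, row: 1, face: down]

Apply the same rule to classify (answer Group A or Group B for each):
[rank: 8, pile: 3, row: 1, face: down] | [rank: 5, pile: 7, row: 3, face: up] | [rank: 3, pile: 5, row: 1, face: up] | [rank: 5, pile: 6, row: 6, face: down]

Group B, Group A, Group B, Group A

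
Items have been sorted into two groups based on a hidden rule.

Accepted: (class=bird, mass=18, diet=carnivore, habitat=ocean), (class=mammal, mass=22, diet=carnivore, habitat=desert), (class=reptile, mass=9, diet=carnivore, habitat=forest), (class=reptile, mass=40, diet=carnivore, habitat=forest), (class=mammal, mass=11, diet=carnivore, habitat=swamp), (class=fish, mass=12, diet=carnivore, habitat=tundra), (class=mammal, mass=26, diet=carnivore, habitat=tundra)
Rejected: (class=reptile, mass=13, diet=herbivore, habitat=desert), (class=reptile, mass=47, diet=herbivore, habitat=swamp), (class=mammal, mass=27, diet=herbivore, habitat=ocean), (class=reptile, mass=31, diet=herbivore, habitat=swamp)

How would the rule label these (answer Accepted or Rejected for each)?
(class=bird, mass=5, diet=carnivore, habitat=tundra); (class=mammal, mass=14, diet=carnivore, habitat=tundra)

Rule: diet is carnivore. This holds for each 'Accepted' example and fails for each 'Rejected' one.
(class=bird, mass=5, diet=carnivore, habitat=tundra): diet is carnivore, passes → Accepted.
(class=mammal, mass=14, diet=carnivore, habitat=tundra): diet is carnivore, passes → Accepted.

Accepted, Accepted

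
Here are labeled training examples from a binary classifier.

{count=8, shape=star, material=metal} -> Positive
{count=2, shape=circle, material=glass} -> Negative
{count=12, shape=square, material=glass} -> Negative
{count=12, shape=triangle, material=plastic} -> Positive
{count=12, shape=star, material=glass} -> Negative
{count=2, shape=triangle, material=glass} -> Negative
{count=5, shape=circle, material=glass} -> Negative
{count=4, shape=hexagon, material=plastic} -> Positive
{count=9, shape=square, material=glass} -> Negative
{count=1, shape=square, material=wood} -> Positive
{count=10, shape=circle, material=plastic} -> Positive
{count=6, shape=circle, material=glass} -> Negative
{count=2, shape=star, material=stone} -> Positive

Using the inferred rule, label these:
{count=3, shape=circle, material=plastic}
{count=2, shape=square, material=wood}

Positive, Positive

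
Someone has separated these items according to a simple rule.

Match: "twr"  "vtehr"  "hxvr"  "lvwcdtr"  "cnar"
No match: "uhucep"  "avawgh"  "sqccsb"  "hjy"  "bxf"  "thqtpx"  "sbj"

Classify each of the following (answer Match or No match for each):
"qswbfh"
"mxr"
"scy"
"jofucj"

The common property of the 'Match' items is: contains 'r'. No 'No match' item has it.

No match, Match, No match, No match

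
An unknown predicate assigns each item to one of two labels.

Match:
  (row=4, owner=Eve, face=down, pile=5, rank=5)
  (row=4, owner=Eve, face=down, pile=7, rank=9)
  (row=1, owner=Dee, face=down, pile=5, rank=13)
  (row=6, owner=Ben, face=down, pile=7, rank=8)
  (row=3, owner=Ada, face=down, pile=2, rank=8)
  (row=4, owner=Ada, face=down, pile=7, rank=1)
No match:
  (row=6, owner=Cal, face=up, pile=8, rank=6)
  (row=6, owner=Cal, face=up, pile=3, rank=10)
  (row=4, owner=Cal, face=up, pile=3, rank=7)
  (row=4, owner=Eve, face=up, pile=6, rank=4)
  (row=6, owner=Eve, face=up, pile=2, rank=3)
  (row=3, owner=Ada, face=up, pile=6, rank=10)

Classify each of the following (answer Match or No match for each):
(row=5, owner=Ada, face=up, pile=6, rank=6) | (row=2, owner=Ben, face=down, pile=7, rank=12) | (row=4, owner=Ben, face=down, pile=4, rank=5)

No match, Match, Match

Comparing the two groups points to one rule — face is down.
(row=5, owner=Ada, face=up, pile=6, rank=6): No match (face is up).
(row=2, owner=Ben, face=down, pile=7, rank=12): Match (face is down).
(row=4, owner=Ben, face=down, pile=4, rank=5): Match (face is down).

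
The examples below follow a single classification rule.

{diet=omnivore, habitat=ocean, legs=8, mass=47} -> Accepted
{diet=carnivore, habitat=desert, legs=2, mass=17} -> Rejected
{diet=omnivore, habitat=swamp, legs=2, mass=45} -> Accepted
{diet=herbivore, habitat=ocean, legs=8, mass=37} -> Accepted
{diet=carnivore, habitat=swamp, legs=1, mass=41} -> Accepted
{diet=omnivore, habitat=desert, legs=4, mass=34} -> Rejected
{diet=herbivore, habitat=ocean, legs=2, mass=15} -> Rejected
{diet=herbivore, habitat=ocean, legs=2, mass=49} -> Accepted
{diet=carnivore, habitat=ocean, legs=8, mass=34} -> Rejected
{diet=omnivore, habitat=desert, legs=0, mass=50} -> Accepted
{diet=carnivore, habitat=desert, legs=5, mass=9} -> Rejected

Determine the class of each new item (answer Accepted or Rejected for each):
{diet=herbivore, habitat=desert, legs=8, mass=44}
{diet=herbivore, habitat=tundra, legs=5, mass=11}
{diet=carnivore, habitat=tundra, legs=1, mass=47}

'Accepted' ⟺ mass ≥ 37.
{diet=herbivore, habitat=desert, legs=8, mass=44} → mass = 44 → Accepted. {diet=herbivore, habitat=tundra, legs=5, mass=11} → mass = 11 → Rejected. {diet=carnivore, habitat=tundra, legs=1, mass=47} → mass = 47 → Accepted.

Accepted, Rejected, Accepted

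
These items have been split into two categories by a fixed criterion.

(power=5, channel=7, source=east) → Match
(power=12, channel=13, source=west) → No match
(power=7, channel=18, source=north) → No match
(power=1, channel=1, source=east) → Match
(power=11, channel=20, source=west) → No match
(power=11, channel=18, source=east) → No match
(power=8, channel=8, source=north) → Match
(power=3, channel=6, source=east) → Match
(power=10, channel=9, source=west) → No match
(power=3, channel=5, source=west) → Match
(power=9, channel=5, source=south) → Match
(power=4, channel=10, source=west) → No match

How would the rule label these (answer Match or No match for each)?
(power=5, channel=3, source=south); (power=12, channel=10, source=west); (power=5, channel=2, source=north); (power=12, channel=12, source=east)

The pattern is that an item is 'Match' exactly when: channel ≤ 8.
(power=5, channel=3, source=south): channel = 3 — matches, so Match.
(power=12, channel=10, source=west): channel = 10 — does not fit, so No match.
(power=5, channel=2, source=north): channel = 2 — matches, so Match.
(power=12, channel=12, source=east): channel = 12 — does not fit, so No match.

Match, No match, Match, No match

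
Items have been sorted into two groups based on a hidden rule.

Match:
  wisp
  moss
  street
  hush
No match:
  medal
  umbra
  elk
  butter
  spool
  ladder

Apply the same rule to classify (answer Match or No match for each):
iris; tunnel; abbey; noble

Match, No match, No match, No match

Every 'Match' example satisfies: even length AND contains 's'. None of the 'No match' examples do.
iris — length 4, has 's', hence Match.
tunnel — length 6, no 's', hence No match.
abbey — length 5, no 's', hence No match.
noble — length 5, no 's', hence No match.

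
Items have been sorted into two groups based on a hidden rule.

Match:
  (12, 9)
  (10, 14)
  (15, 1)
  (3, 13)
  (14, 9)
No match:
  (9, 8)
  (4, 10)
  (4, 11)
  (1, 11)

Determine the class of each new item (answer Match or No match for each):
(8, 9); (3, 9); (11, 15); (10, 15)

The common property of the 'Match' items is: max ≥ 12. No 'No match' item has it.
(8, 9): No match (max 9).
(3, 9): No match (max 9).
(11, 15): Match (max 15).
(10, 15): Match (max 15).

No match, No match, Match, Match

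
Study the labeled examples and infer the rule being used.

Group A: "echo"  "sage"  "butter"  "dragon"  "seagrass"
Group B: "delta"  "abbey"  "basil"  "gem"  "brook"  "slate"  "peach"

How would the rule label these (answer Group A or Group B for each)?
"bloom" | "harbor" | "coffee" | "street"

Every 'Group A' example satisfies: even length. None of the 'Group B' examples do.

Group B, Group A, Group A, Group A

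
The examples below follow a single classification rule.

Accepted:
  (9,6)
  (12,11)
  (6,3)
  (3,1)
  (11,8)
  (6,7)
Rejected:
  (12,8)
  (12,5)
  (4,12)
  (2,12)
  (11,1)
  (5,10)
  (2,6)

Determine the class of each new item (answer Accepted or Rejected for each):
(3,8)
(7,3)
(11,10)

The classifier is using: |first − second| ≤ 3.
Rejected: (3,8), since |3−8| = 5.
Rejected: (7,3), since |7−3| = 4.
Accepted: (11,10), since |11−10| = 1.

Rejected, Rejected, Accepted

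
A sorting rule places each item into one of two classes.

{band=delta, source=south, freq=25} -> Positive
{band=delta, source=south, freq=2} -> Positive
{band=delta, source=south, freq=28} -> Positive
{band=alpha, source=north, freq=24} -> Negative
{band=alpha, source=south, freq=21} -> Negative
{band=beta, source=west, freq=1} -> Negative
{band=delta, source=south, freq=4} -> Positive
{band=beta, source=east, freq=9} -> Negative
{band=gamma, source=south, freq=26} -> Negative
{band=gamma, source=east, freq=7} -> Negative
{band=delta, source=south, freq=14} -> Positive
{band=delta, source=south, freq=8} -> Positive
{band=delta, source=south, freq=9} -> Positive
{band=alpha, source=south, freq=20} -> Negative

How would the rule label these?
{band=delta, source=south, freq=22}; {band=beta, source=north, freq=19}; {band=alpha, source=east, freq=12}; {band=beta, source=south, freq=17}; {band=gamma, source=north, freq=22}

The common property of the 'Positive' items is: band is delta. No 'Negative' item has it.

Positive, Negative, Negative, Negative, Negative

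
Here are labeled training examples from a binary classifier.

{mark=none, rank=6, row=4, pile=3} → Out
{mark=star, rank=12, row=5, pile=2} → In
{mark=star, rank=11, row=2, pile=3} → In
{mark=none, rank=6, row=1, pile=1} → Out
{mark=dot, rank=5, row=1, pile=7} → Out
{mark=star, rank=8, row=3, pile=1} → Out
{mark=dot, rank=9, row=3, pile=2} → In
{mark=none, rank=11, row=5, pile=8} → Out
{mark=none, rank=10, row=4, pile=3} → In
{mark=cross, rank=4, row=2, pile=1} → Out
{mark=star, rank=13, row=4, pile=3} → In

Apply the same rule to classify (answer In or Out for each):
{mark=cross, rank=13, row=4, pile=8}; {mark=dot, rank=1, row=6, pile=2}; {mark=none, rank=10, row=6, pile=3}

One predicate separates the groups cleanly: rank ≥ 9 AND pile ≤ 3.

Out, Out, In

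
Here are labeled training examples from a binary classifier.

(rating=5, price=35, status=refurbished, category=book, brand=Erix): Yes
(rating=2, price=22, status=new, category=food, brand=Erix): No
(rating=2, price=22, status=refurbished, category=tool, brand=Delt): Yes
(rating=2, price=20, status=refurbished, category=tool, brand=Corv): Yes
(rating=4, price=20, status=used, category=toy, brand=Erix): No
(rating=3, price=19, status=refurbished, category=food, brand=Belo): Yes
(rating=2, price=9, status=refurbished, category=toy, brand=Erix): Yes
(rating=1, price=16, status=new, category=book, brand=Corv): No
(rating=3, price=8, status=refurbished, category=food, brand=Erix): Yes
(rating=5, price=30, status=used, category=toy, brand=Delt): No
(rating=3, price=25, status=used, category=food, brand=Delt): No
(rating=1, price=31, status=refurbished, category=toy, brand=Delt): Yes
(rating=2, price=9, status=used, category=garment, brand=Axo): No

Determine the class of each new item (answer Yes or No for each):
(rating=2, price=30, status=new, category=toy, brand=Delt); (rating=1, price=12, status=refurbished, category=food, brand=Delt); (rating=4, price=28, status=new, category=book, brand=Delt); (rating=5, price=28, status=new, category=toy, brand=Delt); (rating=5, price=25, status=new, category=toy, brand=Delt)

No, Yes, No, No, No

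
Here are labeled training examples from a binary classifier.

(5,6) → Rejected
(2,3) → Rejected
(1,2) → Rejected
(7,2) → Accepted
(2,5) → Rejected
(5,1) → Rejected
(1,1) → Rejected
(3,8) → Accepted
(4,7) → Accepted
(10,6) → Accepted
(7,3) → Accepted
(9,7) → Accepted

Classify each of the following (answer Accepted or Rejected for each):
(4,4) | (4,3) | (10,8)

Rejected, Rejected, Accepted

All 'Accepted' examples share one property — max ≥ 7 — and every 'Rejected' example lacks it.
(4,4): max 4 — fails the rule, so Rejected. (4,3): max 4 — fails the rule, so Rejected. (10,8): max 10 — satisfies this, so Accepted.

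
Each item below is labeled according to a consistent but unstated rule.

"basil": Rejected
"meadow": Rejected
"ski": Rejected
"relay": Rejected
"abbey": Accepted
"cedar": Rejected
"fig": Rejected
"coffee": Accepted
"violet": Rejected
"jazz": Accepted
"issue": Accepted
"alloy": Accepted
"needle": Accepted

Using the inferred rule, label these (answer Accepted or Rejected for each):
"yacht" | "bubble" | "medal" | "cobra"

Every 'Accepted' example satisfies: has a double letter. None of the 'Rejected' examples do.
"yacht" → no doubled letter → Rejected. "bubble" → 'bb' doubled → Accepted. "medal" → no doubled letter → Rejected. "cobra" → no doubled letter → Rejected.

Rejected, Accepted, Rejected, Rejected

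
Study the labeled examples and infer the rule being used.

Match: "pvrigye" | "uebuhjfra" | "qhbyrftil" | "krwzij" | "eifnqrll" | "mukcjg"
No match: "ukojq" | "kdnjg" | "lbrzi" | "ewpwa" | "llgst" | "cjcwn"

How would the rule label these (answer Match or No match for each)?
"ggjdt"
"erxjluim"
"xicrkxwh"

No match, Match, Match

The distinguishing property — length ≥ 6 — holds for all the 'Match' cases and none of the 'No match' cases.
"ggjdt": length 5, fails this test → No match.
"erxjluim": length 8, qualifies → Match.
"xicrkxwh": length 8, qualifies → Match.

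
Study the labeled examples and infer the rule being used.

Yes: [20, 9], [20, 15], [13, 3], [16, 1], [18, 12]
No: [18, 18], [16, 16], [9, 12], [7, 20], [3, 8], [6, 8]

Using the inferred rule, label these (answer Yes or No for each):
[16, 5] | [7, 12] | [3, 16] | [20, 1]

Yes, No, No, Yes

The common property of the 'Yes' items is: first > second. No 'No' item has it.
[16, 5]: Yes (16 > 5).
[7, 12]: No (7 < 12).
[3, 16]: No (3 < 16).
[20, 1]: Yes (20 > 1).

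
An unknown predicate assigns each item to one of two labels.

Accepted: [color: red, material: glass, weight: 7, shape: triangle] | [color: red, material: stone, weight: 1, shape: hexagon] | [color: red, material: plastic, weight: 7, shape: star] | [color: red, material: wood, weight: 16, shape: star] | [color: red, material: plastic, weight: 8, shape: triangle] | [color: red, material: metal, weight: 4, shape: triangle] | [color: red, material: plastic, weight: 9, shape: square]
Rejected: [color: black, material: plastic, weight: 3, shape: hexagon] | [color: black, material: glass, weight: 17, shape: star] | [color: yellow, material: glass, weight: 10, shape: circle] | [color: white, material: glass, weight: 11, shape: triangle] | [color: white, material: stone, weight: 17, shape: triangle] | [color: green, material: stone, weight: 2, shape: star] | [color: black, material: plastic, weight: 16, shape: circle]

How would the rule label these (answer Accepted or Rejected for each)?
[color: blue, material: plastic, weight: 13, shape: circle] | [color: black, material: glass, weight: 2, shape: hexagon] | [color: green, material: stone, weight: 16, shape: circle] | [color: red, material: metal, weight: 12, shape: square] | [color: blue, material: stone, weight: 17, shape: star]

Checking candidate rules against both groups, what survives is: color is red.
[color: blue, material: plastic, weight: 13, shape: circle]: color is blue — doesn't match, so Rejected. [color: black, material: glass, weight: 2, shape: hexagon]: color is black — doesn't match, so Rejected. [color: green, material: stone, weight: 16, shape: circle]: color is green — doesn't match, so Rejected. [color: red, material: metal, weight: 12, shape: square]: color is red — qualifies, so Accepted. [color: blue, material: stone, weight: 17, shape: star]: color is blue — doesn't match, so Rejected.

Rejected, Rejected, Rejected, Accepted, Rejected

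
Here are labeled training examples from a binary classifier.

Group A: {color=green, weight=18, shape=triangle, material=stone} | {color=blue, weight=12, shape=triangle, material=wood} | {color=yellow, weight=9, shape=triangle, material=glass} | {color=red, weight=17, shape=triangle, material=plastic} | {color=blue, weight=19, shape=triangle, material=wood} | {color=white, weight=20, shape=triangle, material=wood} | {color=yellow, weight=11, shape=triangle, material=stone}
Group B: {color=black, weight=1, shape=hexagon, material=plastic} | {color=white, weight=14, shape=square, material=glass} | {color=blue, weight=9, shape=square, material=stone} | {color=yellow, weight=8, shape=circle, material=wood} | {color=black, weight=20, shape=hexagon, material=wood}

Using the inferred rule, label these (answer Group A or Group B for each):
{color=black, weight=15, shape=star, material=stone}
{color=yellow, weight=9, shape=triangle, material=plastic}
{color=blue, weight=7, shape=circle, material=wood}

The rule appears to be: shape is triangle.
{color=black, weight=15, shape=star, material=stone} → shape is star → Group B. {color=yellow, weight=9, shape=triangle, material=plastic} → shape is triangle → Group A. {color=blue, weight=7, shape=circle, material=wood} → shape is circle → Group B.

Group B, Group A, Group B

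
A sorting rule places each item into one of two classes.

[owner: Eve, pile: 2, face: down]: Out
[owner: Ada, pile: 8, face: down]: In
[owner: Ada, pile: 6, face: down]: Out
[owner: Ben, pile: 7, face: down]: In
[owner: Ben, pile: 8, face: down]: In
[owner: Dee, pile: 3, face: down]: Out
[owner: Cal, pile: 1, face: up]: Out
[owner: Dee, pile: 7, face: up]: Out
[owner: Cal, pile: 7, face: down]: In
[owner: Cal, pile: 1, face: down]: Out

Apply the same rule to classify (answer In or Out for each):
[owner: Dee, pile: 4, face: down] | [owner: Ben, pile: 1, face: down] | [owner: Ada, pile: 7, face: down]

Out, Out, In

The distinguishing property — face is down AND pile ≥ 7 — holds for all the 'In' cases and none of the 'Out' cases.
[owner: Dee, pile: 4, face: down]: face is down, pile = 4, does not fit → Out. [owner: Ben, pile: 1, face: down]: face is down, pile = 1, does not fit → Out. [owner: Ada, pile: 7, face: down]: face is down, pile = 7, meets the rule → In.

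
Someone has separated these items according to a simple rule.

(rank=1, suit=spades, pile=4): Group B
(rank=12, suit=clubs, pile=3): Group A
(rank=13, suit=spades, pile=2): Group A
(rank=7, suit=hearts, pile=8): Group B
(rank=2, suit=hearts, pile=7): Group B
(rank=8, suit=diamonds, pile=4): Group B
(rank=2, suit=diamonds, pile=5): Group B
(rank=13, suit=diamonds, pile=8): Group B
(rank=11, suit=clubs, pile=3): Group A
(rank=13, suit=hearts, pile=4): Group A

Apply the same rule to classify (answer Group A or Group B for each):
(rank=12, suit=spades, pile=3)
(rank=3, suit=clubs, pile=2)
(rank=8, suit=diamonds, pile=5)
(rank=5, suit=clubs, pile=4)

One predicate separates the groups cleanly: pile ≤ 4 AND rank ≥ 11.
(rank=12, suit=spades, pile=3) — pile = 3, rank = 12, hence Group A.
(rank=3, suit=clubs, pile=2) — pile = 2, rank = 3, hence Group B.
(rank=8, suit=diamonds, pile=5) — pile = 5, rank = 8, hence Group B.
(rank=5, suit=clubs, pile=4) — pile = 4, rank = 5, hence Group B.

Group A, Group B, Group B, Group B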